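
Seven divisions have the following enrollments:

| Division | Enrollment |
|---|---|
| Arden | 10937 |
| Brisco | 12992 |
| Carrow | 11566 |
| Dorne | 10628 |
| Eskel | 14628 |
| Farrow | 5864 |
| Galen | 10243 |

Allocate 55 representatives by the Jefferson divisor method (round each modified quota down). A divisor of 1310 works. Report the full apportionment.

Arden=8, Brisco=9, Carrow=8, Dorne=8, Eskel=11, Farrow=4, Galen=7

With modified divisor 1310: modified quotas Arden 8.349, Brisco 9.918, Carrow 8.829, Dorne 8.113, Eskel 11.166, Farrow 4.476, Galen 7.819.
Rounding down: Arden 8, Brisco 9, Carrow 8, Dorne 8, Eskel 11, Farrow 4, Galen 7 (total 55).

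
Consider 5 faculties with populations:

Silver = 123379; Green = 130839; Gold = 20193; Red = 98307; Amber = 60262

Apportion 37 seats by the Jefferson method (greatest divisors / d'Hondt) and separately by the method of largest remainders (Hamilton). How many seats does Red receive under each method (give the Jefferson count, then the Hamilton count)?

Jefferson: Silver 11, Green 11, Gold 1, Red 9, Amber 5.
Hamilton: Silver 11, Green 11, Gold 2, Red 8, Amber 5.
Red gets 9 under Jefferson and 8 under Hamilton.

9 and 8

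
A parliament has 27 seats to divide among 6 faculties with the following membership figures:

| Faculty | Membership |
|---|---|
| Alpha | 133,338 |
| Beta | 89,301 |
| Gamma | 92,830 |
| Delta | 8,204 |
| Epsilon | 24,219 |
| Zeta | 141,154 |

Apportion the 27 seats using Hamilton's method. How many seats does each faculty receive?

Standard divisor: 489046 ÷ 27 ≈ 18112.815.
Standard quotas: Alpha 7.3615, Beta 4.9303, Gamma 5.1251, Delta 0.4529, Epsilon 1.3371, Zeta 7.7930.
Lower quotas: Alpha 7, Beta 4, Gamma 5, Delta 0, Epsilon 1, Zeta 7 (sum 24, leaving 3 seats).
Remainders in descending order: Beta 0.9303, Zeta 0.7930, Delta 0.4529, Alpha 0.3615, Epsilon 0.3371, Gamma 0.1251.
Largest remainders: Beta, Zeta, Delta receive the extra seats.

Alpha 7, Beta 5, Gamma 5, Delta 1, Epsilon 1, Zeta 8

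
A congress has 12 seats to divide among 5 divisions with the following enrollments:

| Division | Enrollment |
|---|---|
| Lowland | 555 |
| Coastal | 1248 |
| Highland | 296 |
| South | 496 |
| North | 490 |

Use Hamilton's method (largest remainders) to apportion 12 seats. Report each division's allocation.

Standard divisor: 3085 ÷ 12 ≈ 257.083.
Standard quotas: Lowland 2.159, Coastal 4.854, Highland 1.151, South 1.929, North 1.906.
Lower quotas: Lowland 2, Coastal 4, Highland 1, South 1, North 1 (sum 9, leaving 3 seats).
Remainders in descending order: South 0.929, North 0.906, Coastal 0.854, Lowland 0.159, Highland 0.151.
The surplus seats go to South, North, Coastal.

Lowland 2, Coastal 5, Highland 1, South 2, North 2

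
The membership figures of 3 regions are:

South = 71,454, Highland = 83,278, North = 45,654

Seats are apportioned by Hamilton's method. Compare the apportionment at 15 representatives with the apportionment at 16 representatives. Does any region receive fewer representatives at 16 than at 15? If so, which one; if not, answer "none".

North

At 15 seats: South 5, Highland 6, North 4.
At 16 seats: South 6, Highland 7, North 3.
North drops from 4 to 3.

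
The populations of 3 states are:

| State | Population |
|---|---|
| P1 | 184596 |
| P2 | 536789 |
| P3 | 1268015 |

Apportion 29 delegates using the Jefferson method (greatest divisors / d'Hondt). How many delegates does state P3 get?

19

Standard divisor 1989400/29 ≈ 68600; standard quotas: P1 2.691, P2 7.825, P3 18.484.
Rounding down gives 2, 7, 18 = 27 seats, so the divisor must be adjusted.
With modified divisor 65100: modified quotas P1 2.836, P2 8.246, P3 19.478.
Rounding down: P1 2, P2 8, P3 19 (total 29).
P3 receives 19.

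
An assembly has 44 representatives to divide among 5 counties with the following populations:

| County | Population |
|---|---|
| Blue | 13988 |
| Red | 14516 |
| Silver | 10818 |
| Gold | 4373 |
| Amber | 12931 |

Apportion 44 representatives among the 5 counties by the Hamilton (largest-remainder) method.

Blue: 11; Red: 11; Silver: 9; Gold: 3; Amber: 10

Total 56626; standard divisor 56626/44 ≈ 1286.955.
Standard quotas: Blue 10.8691, Red 11.2793, Silver 8.4059, Gold 3.3979, Amber 10.0478.
Lower quotas: Blue 10, Red 11, Silver 8, Gold 3, Amber 10 (sum 42, leaving 2 seats).
Remainders in descending order: Blue 0.8691, Silver 0.4059, Gold 0.3979, Red 0.2793, Amber 0.0478.
Largest remainders: Blue, Silver receive the extra seats.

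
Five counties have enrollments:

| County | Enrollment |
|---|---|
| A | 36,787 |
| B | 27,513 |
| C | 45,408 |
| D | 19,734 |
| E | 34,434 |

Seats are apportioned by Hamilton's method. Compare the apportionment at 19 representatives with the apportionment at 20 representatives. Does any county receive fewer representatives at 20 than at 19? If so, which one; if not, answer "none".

D

At 19 seats: A 4, B 3, C 5, D 3, E 4.
At 20 seats: A 5, B 3, C 6, D 2, E 4.
D drops from 3 to 2.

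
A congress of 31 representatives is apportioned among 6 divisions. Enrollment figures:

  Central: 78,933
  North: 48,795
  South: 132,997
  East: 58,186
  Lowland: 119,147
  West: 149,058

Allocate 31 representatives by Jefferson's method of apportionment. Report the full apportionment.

Standard divisor 587116/31 ≈ 18939.226; standard quotas: Central 4.168, North 2.576, South 7.022, East 3.072, Lowland 6.291, West 7.870.
Rounding down gives 4, 2, 7, 3, 6, 7 = 29 seats, so the divisor must be adjusted.
With modified divisor 16800: modified quotas Central 4.698, North 2.904, South 7.916, East 3.463, Lowland 7.092, West 8.873.
Rounding down: Central 4, North 2, South 7, East 3, Lowland 7, West 8 (total 31).

Central: 4, North: 2, South: 7, East: 3, Lowland: 7, West: 8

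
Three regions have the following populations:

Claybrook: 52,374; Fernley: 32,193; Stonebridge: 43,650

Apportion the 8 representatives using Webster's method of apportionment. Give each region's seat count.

Standard divisor 128217/8 ≈ 16027.125; standard quotas: Claybrook 3.268, Fernley 2.009, Stonebridge 2.724.
Rounding to the nearest integer gives Claybrook 3, Fernley 2, Stonebridge 3 — total 8, matching the house size, so no adjustment is needed.

Claybrook 3; Fernley 2; Stonebridge 3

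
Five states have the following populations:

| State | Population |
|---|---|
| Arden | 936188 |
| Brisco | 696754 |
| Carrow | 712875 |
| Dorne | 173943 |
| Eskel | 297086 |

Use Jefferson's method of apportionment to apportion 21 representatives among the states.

Standard divisor 2816846/21 ≈ 134135.524; standard quotas: Arden 6.979, Brisco 5.194, Carrow 5.315, Dorne 1.297, Eskel 2.215.
Rounding down gives 6, 5, 5, 1, 2 = 19 seats, so the divisor must be adjusted.
With modified divisor 117900: modified quotas Arden 7.941, Brisco 5.910, Carrow 6.046, Dorne 1.475, Eskel 2.520.
Rounding down: Arden 7, Brisco 5, Carrow 6, Dorne 1, Eskel 2 (total 21).

Arden: 7, Brisco: 5, Carrow: 6, Dorne: 1, Eskel: 2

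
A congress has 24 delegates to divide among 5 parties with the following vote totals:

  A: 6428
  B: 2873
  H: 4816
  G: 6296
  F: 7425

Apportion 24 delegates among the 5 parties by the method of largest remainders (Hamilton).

A 6; B 3; H 4; G 5; F 6

Total 27838; standard divisor 27838/24 ≈ 1159.917.
Standard quotas: A 5.5418, B 2.4769, H 4.1520, G 5.4280, F 6.4013.
Lower quotas: A 5, B 2, H 4, G 5, F 6 (sum 22, leaving 2 seats).
Remainders in descending order: A 0.5418, B 0.4769, G 0.4280, F 0.4013, H 0.1520.
The surplus seats go to A, B.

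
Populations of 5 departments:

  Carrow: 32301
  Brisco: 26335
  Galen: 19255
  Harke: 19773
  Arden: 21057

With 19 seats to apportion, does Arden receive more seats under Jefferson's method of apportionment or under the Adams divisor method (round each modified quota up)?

Jefferson: Carrow 6, Brisco 4, Galen 3, Harke 3, Arden 3.
Adams: Carrow 5, Brisco 4, Galen 3, Harke 3, Arden 4.
Arden gets 3 under Jefferson and 4 under Adams.

Adams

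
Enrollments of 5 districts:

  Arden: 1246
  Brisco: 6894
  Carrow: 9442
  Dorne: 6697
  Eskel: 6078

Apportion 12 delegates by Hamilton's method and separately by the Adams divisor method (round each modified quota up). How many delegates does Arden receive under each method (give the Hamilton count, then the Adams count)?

0 and 1

Hamilton: Arden 0, Brisco 3, Carrow 4, Dorne 3, Eskel 2.
Adams: Arden 1, Brisco 3, Carrow 3, Dorne 3, Eskel 2.
Arden gets 0 under Hamilton and 1 under Adams.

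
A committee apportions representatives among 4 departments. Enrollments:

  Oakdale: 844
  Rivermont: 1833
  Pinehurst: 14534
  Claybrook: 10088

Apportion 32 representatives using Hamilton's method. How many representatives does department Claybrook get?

Standard divisor: 27299 ÷ 32 ≈ 853.094.
Standard quotas: Oakdale 0.9893, Rivermont 2.1487, Pinehurst 17.0368, Claybrook 11.8252.
Lower quotas: Oakdale 0, Rivermont 2, Pinehurst 17, Claybrook 11 (sum 30, leaving 2 seats).
Remainders in descending order: Oakdale 0.9893, Claybrook 0.8252, Rivermont 0.1487, Pinehurst 0.0368.
Largest remainders: Oakdale, Claybrook receive the extra seats.
Claybrook receives 12.

12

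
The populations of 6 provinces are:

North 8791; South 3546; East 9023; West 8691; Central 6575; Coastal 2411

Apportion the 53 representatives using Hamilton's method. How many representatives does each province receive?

North 12; South 5; East 12; West 12; Central 9; Coastal 3

The standard divisor is 39037/53 ≈ 736.547.
Standard quotas: North 11.9354, South 4.8144, East 12.2504, West 11.7997, Central 8.9268, Coastal 3.2734.
Lower quotas: North 11, South 4, East 12, West 11, Central 8, Coastal 3 (sum 49, leaving 4 seats).
Remainders in descending order: North 0.9354, Central 0.9268, South 0.8144, West 0.7997, Coastal 0.2734, East 0.2504.
The surplus seats go to North, Central, South, West.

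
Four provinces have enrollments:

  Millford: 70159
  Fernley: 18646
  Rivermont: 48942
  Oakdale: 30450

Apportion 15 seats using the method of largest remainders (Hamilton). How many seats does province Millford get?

6

The standard divisor is 168197/15 ≈ 11213.133.
Standard quotas: Millford 6.2569, Fernley 1.6629, Rivermont 4.3647, Oakdale 2.7156.
Lower quotas: Millford 6, Fernley 1, Rivermont 4, Oakdale 2 (sum 13, leaving 2 seats).
Remainders in descending order: Oakdale 0.7156, Fernley 0.6629, Rivermont 0.3647, Millford 0.2569.
Largest remainders: Oakdale, Fernley receive the extra seats.
Millford receives 6.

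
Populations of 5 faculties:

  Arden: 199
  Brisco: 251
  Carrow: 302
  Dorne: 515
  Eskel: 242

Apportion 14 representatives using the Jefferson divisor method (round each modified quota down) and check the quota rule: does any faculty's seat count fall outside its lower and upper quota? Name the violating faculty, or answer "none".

Standard quotas: Arden 1.846, Brisco 2.329, Carrow 2.802, Dorne 4.778, Eskel 2.245.
Jefferson allocation: Arden 2, Brisco 2, Carrow 3, Dorne 5, Eskel 2.
Every allocation lies between the lower and upper quota.

none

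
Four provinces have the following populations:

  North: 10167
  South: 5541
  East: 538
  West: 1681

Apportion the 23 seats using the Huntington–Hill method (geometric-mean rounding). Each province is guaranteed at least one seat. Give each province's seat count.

With divisor 784: modified quotas North 12.968, South 7.068, East 0.686, West 2.144.
Geometric-mean thresholds: North √(12·13)=12.490, South √(7·8)=7.483, East (min 1), West √(2·3)=2.449.
Each quota rounded against its threshold gives North 13, South 7, East 1, West 2 (total 23).

North: 13, South: 7, East: 1, West: 2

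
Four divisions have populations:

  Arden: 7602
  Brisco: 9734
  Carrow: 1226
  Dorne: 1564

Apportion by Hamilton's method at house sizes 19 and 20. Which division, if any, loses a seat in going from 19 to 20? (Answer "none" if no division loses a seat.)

Dorne

At 19 seats: Arden 7, Brisco 9, Carrow 1, Dorne 2.
At 20 seats: Arden 8, Brisco 10, Carrow 1, Dorne 1.
Dorne drops from 2 to 1.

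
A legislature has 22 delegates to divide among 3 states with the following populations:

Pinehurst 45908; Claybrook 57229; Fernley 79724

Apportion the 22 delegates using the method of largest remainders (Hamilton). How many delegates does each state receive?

Total 182861; standard divisor 182861/22 ≈ 8311.864.
Standard quotas: Pinehurst 5.5232, Claybrook 6.8852, Fernley 9.5916.
Lower quotas: Pinehurst 5, Claybrook 6, Fernley 9 (sum 20, leaving 2 seats).
Remainders in descending order: Claybrook 0.8852, Fernley 0.5916, Pinehurst 0.5232.
Largest remainders: Claybrook, Fernley receive the extra seats.

Pinehurst=5, Claybrook=7, Fernley=10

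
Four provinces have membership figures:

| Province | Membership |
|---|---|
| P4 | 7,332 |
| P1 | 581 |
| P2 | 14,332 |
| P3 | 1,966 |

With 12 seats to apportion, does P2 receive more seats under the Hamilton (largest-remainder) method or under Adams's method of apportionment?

Hamilton

Hamilton: P4 4, P1 0, P2 7, P3 1.
Adams: P4 4, P1 1, P2 6, P3 1.
P2 gets 7 under Hamilton and 6 under Adams.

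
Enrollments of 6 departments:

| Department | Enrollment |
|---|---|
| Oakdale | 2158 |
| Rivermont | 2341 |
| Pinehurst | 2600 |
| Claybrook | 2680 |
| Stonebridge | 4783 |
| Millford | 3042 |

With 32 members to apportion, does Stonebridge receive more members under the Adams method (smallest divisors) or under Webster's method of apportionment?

Webster

Adams: Oakdale 4, Rivermont 4, Pinehurst 5, Claybrook 5, Stonebridge 8, Millford 6.
Webster: Oakdale 4, Rivermont 4, Pinehurst 5, Claybrook 5, Stonebridge 9, Millford 5.
Stonebridge gets 8 under Adams and 9 under Webster.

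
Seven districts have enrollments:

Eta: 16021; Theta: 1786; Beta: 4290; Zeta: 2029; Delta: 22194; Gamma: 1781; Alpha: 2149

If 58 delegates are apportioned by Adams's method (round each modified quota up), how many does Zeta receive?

Standard divisor 50250/58 ≈ 866.379; standard quotas: Eta 18.492, Theta 2.061, Beta 4.952, Zeta 2.342, Delta 25.617, Gamma 2.056, Alpha 2.480.
Rounding up gives 19, 3, 5, 3, 26, 3, 3 = 62 seats, so the divisor must be adjusted.
With modified divisor 910: modified quotas Eta 17.605, Theta 1.963, Beta 4.714, Zeta 2.230, Delta 24.389, Gamma 1.957, Alpha 2.362.
Rounding up: Eta 18, Theta 2, Beta 5, Zeta 3, Delta 25, Gamma 2, Alpha 3 (total 58).
Zeta receives 3.

3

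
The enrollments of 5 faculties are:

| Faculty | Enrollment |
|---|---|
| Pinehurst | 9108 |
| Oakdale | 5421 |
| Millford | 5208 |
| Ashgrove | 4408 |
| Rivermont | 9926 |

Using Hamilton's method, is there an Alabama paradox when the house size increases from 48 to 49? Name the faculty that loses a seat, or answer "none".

At 48 seats: Pinehurst 13, Oakdale 8, Millford 7, Ashgrove 6, Rivermont 14.
At 49 seats: Pinehurst 13, Oakdale 8, Millford 8, Ashgrove 6, Rivermont 14.
No faculty's allocation decreased.

none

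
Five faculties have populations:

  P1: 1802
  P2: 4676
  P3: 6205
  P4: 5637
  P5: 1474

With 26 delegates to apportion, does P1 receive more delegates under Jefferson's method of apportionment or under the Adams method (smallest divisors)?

Jefferson: P1 2, P2 6, P3 8, P4 8, P5 2.
Adams: P1 3, P2 6, P3 8, P4 7, P5 2.
P1 gets 2 under Jefferson and 3 under Adams.

Adams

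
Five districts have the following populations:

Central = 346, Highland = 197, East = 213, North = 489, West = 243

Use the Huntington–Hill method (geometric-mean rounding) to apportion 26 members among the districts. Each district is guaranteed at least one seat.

With divisor 57: modified quotas Central 6.070, Highland 3.456, East 3.737, North 8.579, West 4.263.
Geometric-mean thresholds: Central √(6·7)=6.481, Highland √(3·4)=3.464, East √(3·4)=3.464, North √(8·9)=8.485, West √(4·5)=4.472.
Each quota rounded against its threshold gives Central 6, Highland 3, East 4, North 9, West 4 (total 26).

Central=6, Highland=3, East=4, North=9, West=4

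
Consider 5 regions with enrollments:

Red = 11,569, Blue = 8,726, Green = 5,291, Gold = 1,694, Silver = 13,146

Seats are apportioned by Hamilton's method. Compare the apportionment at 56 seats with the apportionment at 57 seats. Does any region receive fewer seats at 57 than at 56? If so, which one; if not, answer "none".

At 56 seats: Red 16, Blue 12, Green 7, Gold 3, Silver 18.
At 57 seats: Red 16, Blue 12, Green 8, Gold 2, Silver 19.
Gold drops from 3 to 2.

Gold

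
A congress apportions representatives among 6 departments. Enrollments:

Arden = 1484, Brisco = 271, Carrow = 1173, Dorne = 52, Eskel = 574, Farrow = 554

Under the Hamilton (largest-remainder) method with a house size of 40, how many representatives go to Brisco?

3

The standard divisor is 4108/40 ≈ 102.7.
Standard quotas: Arden 14.450, Brisco 2.639, Carrow 11.422, Dorne 0.506, Eskel 5.589, Farrow 5.394.
Lower quotas: Arden 14, Brisco 2, Carrow 11, Dorne 0, Eskel 5, Farrow 5 (sum 37, leaving 3 seats).
Remainders in descending order: Brisco 0.639, Eskel 0.589, Dorne 0.506, Arden 0.450, Carrow 0.422, Farrow 0.394.
The surplus seats go to Brisco, Eskel, Dorne.
Brisco receives 3.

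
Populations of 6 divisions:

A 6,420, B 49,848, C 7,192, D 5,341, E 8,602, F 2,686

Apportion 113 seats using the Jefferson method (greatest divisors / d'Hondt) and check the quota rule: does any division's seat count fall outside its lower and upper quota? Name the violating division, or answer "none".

Standard quotas: A 9.058, B 70.332, C 10.147, D 7.536, E 12.137, F 3.790.
Jefferson allocation: A 9, B 72, C 10, D 7, E 12, F 3.
B has quota 70.332 (lower 70, upper 71) but receives 72 — outside the quota interval.

B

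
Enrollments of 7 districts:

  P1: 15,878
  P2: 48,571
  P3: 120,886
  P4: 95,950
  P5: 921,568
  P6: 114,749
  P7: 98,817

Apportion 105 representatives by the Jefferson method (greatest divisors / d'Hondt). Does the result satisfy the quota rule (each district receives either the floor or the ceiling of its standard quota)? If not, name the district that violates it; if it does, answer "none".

P5

Standard quotas: P1 1.177, P2 3.601, P3 8.961, P4 7.113, P5 68.316, P6 8.506, P7 7.325.
Jefferson allocation: P1 1, P2 3, P3 9, P4 7, P5 70, P6 8, P7 7.
P5 has quota 68.316 (lower 68, upper 69) but receives 70 — outside the quota interval.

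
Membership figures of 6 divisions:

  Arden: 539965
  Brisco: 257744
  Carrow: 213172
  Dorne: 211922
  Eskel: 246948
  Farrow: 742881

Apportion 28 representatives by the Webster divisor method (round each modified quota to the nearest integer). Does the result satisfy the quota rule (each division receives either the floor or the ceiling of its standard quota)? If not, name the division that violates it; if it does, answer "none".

none

Standard quotas: Arden 6.833, Brisco 3.262, Carrow 2.698, Dorne 2.682, Eskel 3.125, Farrow 9.401.
Webster allocation: Arden 7, Brisco 3, Carrow 3, Dorne 3, Eskel 3, Farrow 9.
Every allocation lies between the lower and upper quota.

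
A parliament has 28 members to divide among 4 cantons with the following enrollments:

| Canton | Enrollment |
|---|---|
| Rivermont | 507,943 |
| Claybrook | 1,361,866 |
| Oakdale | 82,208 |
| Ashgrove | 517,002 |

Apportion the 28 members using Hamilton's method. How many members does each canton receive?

Rivermont=6, Claybrook=15, Oakdale=1, Ashgrove=6

The standard divisor is 2469019/28 ≈ 88179.25.
Standard quotas: Rivermont 5.7603, Claybrook 15.4443, Oakdale 0.9323, Ashgrove 5.8631.
Lower quotas: Rivermont 5, Claybrook 15, Oakdale 0, Ashgrove 5 (sum 25, leaving 3 seats).
Remainders in descending order: Oakdale 0.9323, Ashgrove 0.8631, Rivermont 0.7603, Claybrook 0.4443.
The surplus seats go to Oakdale, Ashgrove, Rivermont.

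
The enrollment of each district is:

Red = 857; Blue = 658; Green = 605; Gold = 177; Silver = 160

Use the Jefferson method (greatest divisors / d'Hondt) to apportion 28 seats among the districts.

Red 10; Blue 8; Green 7; Gold 2; Silver 1

Standard divisor 2457/28 ≈ 87.75; standard quotas: Red 9.766, Blue 7.499, Green 6.895, Gold 2.017, Silver 1.823.
Rounding down gives 9, 7, 6, 2, 1 = 25 seats, so the divisor must be adjusted.
With modified divisor 81: modified quotas Red 10.580, Blue 8.123, Green 7.469, Gold 2.185, Silver 1.975.
Rounding down: Red 10, Blue 8, Green 7, Gold 2, Silver 1 (total 28).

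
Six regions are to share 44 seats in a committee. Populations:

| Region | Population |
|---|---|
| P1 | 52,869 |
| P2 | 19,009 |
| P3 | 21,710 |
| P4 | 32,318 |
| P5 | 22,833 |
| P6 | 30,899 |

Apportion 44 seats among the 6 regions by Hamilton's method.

P1: 13; P2: 5; P3: 5; P4: 8; P5: 6; P6: 7

Total 179638; standard divisor 179638/44 ≈ 4082.682.
Standard quotas: P1 12.9496, P2 4.6560, P3 5.3176, P4 7.9159, P5 5.5926, P6 7.5683.
Lower quotas: P1 12, P2 4, P3 5, P4 7, P5 5, P6 7 (sum 40, leaving 4 seats).
Remainders in descending order: P1 0.9496, P4 0.9159, P2 0.6560, P5 0.5926, P6 0.5683, P3 0.3176.
The surplus seats go to P1, P4, P2, P5.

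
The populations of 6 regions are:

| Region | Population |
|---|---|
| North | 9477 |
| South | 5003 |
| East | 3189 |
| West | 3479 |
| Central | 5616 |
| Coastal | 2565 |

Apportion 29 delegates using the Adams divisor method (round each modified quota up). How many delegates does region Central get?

5

Standard divisor 29329/29 ≈ 1011.345; standard quotas: North 9.371, South 4.947, East 3.153, West 3.440, Central 5.553, Coastal 2.536.
Rounding up gives 10, 5, 4, 4, 6, 3 = 32 seats, so the divisor must be adjusted.
With modified divisor 1140: modified quotas North 8.313, South 4.389, East 2.797, West 3.052, Central 4.926, Coastal 2.250.
Rounding up: North 9, South 5, East 3, West 4, Central 5, Coastal 3 (total 29).
Central receives 5.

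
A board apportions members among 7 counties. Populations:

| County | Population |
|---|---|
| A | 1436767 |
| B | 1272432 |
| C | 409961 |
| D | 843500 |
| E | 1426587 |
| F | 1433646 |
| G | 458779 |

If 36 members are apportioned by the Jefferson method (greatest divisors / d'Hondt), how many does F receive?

Standard divisor 7281672/36 ≈ 202268.667; standard quotas: A 7.103, B 6.291, C 2.027, D 4.170, E 7.053, F 7.088, G 2.268.
Rounding down gives 7, 6, 2, 4, 7, 7, 2 = 35 seats, so the divisor must be adjusted.
With modified divisor 180700: modified quotas A 7.951, B 7.042, C 2.269, D 4.668, E 7.895, F 7.934, G 2.539.
Rounding down: A 7, B 7, C 2, D 4, E 7, F 7, G 2 (total 36).
F receives 7.

7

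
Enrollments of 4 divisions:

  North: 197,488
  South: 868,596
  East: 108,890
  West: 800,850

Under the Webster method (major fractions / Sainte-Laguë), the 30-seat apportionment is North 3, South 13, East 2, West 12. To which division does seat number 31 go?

South

Priority for the next seat is population ÷ (current seats + 0.5).
Priorities: North 56425.143, South 64340.444, East 43556.000, West 64068.000.
Highest priority: South.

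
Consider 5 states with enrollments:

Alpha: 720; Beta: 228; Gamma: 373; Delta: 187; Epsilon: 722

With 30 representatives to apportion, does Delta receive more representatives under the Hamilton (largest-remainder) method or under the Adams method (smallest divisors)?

Adams

Hamilton: Alpha 10, Beta 3, Gamma 5, Delta 2, Epsilon 10.
Adams: Alpha 9, Beta 3, Gamma 5, Delta 3, Epsilon 10.
Delta gets 2 under Hamilton and 3 under Adams.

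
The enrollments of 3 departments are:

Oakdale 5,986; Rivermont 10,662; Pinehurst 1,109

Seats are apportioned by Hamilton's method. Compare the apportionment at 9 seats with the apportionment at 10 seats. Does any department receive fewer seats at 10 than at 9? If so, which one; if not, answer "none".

At 9 seats: Oakdale 3, Rivermont 5, Pinehurst 1.
At 10 seats: Oakdale 3, Rivermont 6, Pinehurst 1.
No department's allocation decreased.

none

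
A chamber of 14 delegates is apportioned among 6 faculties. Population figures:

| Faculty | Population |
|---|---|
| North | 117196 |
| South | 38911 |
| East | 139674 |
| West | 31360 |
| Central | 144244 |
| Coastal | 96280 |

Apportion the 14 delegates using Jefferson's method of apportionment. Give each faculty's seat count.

North=3, South=1, East=4, West=0, Central=4, Coastal=2

Standard divisor 567665/14 ≈ 40547.5; standard quotas: North 2.890, South 0.960, East 3.445, West 0.773, Central 3.557, Coastal 2.374.
Rounding down gives 2, 0, 3, 0, 3, 2 = 10 seats, so the divisor must be adjusted.
With modified divisor 33500: modified quotas North 3.498, South 1.162, East 4.169, West 0.936, Central 4.306, Coastal 2.874.
Rounding down: North 3, South 1, East 4, West 0, Central 4, Coastal 2 (total 14).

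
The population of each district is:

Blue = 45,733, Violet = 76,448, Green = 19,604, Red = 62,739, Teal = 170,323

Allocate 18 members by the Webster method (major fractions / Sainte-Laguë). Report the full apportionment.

Blue: 2; Violet: 4; Green: 1; Red: 3; Teal: 8

Standard divisor 374847/18 ≈ 20824.833; standard quotas: Blue 2.196, Violet 3.671, Green 0.941, Red 3.013, Teal 8.179.
Rounding to the nearest integer gives Blue 2, Violet 4, Green 1, Red 3, Teal 8 — total 18, matching the house size, so no adjustment is needed.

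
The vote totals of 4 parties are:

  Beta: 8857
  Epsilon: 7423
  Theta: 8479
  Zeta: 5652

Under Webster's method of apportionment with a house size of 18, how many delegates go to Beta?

5

Standard divisor 30411/18 ≈ 1689.5; standard quotas: Beta 5.242, Epsilon 4.394, Theta 5.019, Zeta 3.345.
Rounding to the nearest integer gives 5, 4, 5, 3 = 17 seats, so the divisor must be adjusted.
With modified divisor 1630: modified quotas Beta 5.434, Epsilon 4.554, Theta 5.202, Zeta 3.467.
Rounding to the nearest integer: Beta 5, Epsilon 5, Theta 5, Zeta 3 (total 18).
Beta receives 5.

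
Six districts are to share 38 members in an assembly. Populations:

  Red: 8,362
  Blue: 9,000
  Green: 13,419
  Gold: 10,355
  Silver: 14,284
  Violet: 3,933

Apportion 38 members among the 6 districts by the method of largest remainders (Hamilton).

Red 5, Blue 6, Green 9, Gold 7, Silver 9, Violet 2

Total 59353; standard divisor 59353/38 ≈ 1561.921.
Standard quotas: Red 5.3537, Blue 5.7621, Green 8.5913, Gold 6.6297, Silver 9.1451, Violet 2.5181.
Lower quotas: Red 5, Blue 5, Green 8, Gold 6, Silver 9, Violet 2 (sum 35, leaving 3 seats).
Remainders in descending order: Blue 0.7621, Gold 0.6297, Green 0.5913, Violet 0.5181, Red 0.3537, Silver 0.1451.
Largest remainders: Blue, Gold, Green receive the extra seats.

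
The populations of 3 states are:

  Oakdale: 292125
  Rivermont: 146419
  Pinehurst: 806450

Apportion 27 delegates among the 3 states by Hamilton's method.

The standard divisor is 1244994/27 ≈ 46110.889.
Standard quotas: Oakdale 6.3353, Rivermont 3.1754, Pinehurst 17.4894.
Lower quotas: Oakdale 6, Rivermont 3, Pinehurst 17 (sum 26, leaving 1 seat).
Remainders in descending order: Pinehurst 0.4894, Oakdale 0.3353, Rivermont 0.1754.
Largest remainder: Pinehurst receives the extra seat.

Oakdale=6; Rivermont=3; Pinehurst=18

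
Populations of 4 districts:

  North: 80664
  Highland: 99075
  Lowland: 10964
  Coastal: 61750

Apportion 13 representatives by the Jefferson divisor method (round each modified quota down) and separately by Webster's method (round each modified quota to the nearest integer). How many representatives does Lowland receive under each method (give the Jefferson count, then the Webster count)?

0 and 1

Jefferson: North 4, Highland 6, Lowland 0, Coastal 3.
Webster: North 4, Highland 5, Lowland 1, Coastal 3.
Lowland gets 0 under Jefferson and 1 under Webster.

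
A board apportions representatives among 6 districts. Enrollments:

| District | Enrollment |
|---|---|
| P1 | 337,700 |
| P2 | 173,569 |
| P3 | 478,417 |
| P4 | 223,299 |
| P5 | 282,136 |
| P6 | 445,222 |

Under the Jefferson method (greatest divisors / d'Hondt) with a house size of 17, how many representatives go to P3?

Standard divisor 1940343/17 ≈ 114137.824; standard quotas: P1 2.959, P2 1.521, P3 4.192, P4 1.956, P5 2.472, P6 3.901.
Rounding down gives 2, 1, 4, 1, 2, 3 = 13 seats, so the divisor must be adjusted.
With modified divisor 94900: modified quotas P1 3.558, P2 1.829, P3 5.041, P4 2.353, P5 2.973, P6 4.691.
Rounding down: P1 3, P2 1, P3 5, P4 2, P5 2, P6 4 (total 17).
P3 receives 5.

5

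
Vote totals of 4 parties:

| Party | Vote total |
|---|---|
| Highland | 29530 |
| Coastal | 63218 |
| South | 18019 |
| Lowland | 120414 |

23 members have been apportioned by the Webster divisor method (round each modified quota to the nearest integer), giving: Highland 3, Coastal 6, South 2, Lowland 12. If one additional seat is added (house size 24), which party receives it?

Coastal

Priority for the next seat is population ÷ (current seats + 0.5).
Priorities: Highland 8437.143, Coastal 9725.846, South 7207.600, Lowland 9633.120.
Highest priority: Coastal.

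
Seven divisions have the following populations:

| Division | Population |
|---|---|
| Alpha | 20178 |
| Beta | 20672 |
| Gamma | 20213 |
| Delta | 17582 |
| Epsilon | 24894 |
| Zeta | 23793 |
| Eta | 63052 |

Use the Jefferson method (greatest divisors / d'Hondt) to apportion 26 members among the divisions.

Standard divisor 190384/26 ≈ 7322.462; standard quotas: Alpha 2.756, Beta 2.823, Gamma 2.760, Delta 2.401, Epsilon 3.400, Zeta 3.249, Eta 8.611.
Rounding down gives 2, 2, 2, 2, 3, 3, 8 = 22 seats, so the divisor must be adjusted.
With modified divisor 6500: modified quotas Alpha 3.104, Beta 3.180, Gamma 3.110, Delta 2.705, Epsilon 3.830, Zeta 3.660, Eta 9.700.
Rounding down: Alpha 3, Beta 3, Gamma 3, Delta 2, Epsilon 3, Zeta 3, Eta 9 (total 26).

Alpha 3; Beta 3; Gamma 3; Delta 2; Epsilon 3; Zeta 3; Eta 9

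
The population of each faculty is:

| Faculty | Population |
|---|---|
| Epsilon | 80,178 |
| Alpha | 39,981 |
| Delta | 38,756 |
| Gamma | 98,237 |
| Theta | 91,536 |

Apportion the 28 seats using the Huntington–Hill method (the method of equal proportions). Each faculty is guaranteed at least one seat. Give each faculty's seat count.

Epsilon 7; Alpha 3; Delta 3; Gamma 8; Theta 7

With divisor 12302: modified quotas Epsilon 6.517, Alpha 3.250, Delta 3.150, Gamma 7.985, Theta 7.441.
Geometric-mean thresholds: Epsilon √(6·7)=6.481, Alpha √(3·4)=3.464, Delta √(3·4)=3.464, Gamma √(7·8)=7.483, Theta √(7·8)=7.483.
Each quota rounded against its threshold gives Epsilon 7, Alpha 3, Delta 3, Gamma 8, Theta 7 (total 28).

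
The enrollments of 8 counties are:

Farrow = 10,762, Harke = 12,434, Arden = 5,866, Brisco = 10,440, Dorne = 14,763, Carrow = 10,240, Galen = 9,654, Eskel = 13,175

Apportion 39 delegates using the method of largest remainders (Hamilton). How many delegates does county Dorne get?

7

Total 87334; standard divisor 87334/39 ≈ 2239.333.
Standard quotas: Farrow 4.8059, Harke 5.5525, Arden 2.6195, Brisco 4.6621, Dorne 6.5926, Carrow 4.5728, Galen 4.3111, Eskel 5.8834.
Lower quotas: Farrow 4, Harke 5, Arden 2, Brisco 4, Dorne 6, Carrow 4, Galen 4, Eskel 5 (sum 34, leaving 5 seats).
Remainders in descending order: Eskel 0.8834, Farrow 0.8059, Brisco 0.6621, Arden 0.6195, Dorne 0.5926, Carrow 0.5728, Harke 0.5525, Galen 0.3111.
Largest remainders: Eskel, Farrow, Brisco, Arden, Dorne receive the extra seats.
Dorne receives 7.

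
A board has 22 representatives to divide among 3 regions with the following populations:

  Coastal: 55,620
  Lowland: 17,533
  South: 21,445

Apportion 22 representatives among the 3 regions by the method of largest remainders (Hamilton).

Total 94598; standard divisor 94598/22 ≈ 4299.909.
Standard quotas: Coastal 12.9352, Lowland 4.0775, South 4.9873.
Lower quotas: Coastal 12, Lowland 4, South 4 (sum 20, leaving 2 seats).
Remainders in descending order: South 0.9873, Coastal 0.9352, Lowland 0.0775.
Largest remainders: South, Coastal receive the extra seats.

Coastal 13, Lowland 4, South 5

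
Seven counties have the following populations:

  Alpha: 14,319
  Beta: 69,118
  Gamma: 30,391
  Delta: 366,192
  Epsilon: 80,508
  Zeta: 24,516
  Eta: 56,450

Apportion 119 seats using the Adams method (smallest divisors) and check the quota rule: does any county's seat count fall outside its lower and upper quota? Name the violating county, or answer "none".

Delta

Standard quotas: Alpha 2.656, Beta 12.822, Gamma 5.638, Delta 67.930, Epsilon 14.935, Zeta 4.548, Eta 10.472.
Adams allocation: Alpha 3, Beta 13, Gamma 6, Delta 66, Epsilon 15, Zeta 5, Eta 11.
Delta has quota 67.930 (lower 67, upper 68) but receives 66 — outside the quota interval.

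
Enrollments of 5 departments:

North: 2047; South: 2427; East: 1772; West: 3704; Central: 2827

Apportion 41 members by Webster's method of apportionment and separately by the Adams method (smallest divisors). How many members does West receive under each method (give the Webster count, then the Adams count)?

Webster: North 6, South 8, East 6, West 12, Central 9.
Adams: North 7, South 8, East 6, West 11, Central 9.
West gets 12 under Webster and 11 under Adams.

12 and 11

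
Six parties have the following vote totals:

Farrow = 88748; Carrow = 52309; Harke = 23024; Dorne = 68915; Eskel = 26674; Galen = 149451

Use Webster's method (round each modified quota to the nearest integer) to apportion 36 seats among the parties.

Standard divisor 409121/36 ≈ 11364.472; standard quotas: Farrow 7.809, Carrow 4.603, Harke 2.026, Dorne 6.064, Eskel 2.347, Galen 13.151.
Rounding to the nearest integer gives Farrow 8, Carrow 5, Harke 2, Dorne 6, Eskel 2, Galen 13 — total 36, matching the house size, so no adjustment is needed.

Farrow: 8, Carrow: 5, Harke: 2, Dorne: 6, Eskel: 2, Galen: 13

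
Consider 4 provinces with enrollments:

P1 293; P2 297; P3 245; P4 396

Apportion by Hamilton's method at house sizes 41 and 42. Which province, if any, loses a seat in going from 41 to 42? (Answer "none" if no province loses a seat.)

At 41 seats: P1 10, P2 10, P3 8, P4 13.
At 42 seats: P1 10, P2 10, P3 8, P4 14.
No province's allocation decreased.

none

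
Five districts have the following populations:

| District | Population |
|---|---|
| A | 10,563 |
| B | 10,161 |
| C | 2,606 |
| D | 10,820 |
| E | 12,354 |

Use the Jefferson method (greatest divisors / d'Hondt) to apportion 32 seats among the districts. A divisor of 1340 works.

With modified divisor 1340: modified quotas A 7.883, B 7.583, C 1.945, D 8.075, E 9.219.
Rounding down: A 7, B 7, C 1, D 8, E 9 (total 32).

A 7, B 7, C 1, D 8, E 9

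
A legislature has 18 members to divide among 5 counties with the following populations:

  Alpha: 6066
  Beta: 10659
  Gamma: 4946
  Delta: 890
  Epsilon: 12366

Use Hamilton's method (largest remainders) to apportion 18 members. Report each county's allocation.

Standard divisor: 34927 ÷ 18 ≈ 1940.389.
Standard quotas: Alpha 3.1262, Beta 5.4932, Gamma 2.5490, Delta 0.4587, Epsilon 6.3729.
Lower quotas: Alpha 3, Beta 5, Gamma 2, Delta 0, Epsilon 6 (sum 16, leaving 2 seats).
Remainders in descending order: Gamma 0.5490, Beta 0.4932, Delta 0.4587, Epsilon 0.3729, Alpha 0.1262.
Largest remainders: Gamma, Beta receive the extra seats.

Alpha 3, Beta 6, Gamma 3, Delta 0, Epsilon 6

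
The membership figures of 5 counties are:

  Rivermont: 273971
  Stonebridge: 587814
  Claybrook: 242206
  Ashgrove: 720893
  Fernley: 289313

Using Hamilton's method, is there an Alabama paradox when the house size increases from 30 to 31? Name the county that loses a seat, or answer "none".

At 30 seats: Rivermont 4, Stonebridge 8, Claybrook 4, Ashgrove 10, Fernley 4.
At 31 seats: Rivermont 4, Stonebridge 9, Claybrook 3, Ashgrove 11, Fernley 4.
Claybrook drops from 4 to 3.

Claybrook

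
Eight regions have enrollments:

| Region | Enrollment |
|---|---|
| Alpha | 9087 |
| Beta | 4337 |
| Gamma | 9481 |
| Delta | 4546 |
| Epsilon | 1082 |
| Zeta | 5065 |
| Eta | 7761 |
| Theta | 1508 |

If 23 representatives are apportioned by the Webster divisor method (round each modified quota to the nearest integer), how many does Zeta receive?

3

Standard divisor 42867/23 ≈ 1863.783; standard quotas: Alpha 4.876, Beta 2.327, Gamma 5.087, Delta 2.439, Epsilon 0.581, Zeta 2.718, Eta 4.164, Theta 0.809.
Rounding to the nearest integer gives Alpha 5, Beta 2, Gamma 5, Delta 2, Epsilon 1, Zeta 3, Eta 4, Theta 1 — total 23, matching the house size, so no adjustment is needed.
Zeta receives 3.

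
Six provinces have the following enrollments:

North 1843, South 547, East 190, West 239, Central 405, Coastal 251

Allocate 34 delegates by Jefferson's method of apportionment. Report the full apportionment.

North: 19, South: 5, East: 2, West: 2, Central: 4, Coastal: 2

Standard divisor 3475/34 ≈ 102.206; standard quotas: North 18.032, South 5.352, East 1.859, West 2.338, Central 3.963, Coastal 2.456.
Rounding down gives 18, 5, 1, 2, 3, 2 = 31 seats, so the divisor must be adjusted.
With modified divisor 94: modified quotas North 19.606, South 5.819, East 2.021, West 2.543, Central 4.309, Coastal 2.670.
Rounding down: North 19, South 5, East 2, West 2, Central 4, Coastal 2 (total 34).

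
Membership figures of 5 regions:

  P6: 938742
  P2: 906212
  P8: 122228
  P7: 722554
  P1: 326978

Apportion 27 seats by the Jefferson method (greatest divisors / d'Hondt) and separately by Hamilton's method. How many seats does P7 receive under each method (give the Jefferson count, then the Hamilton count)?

6 and 7

Jefferson: P6 9, P2 8, P8 1, P7 6, P1 3.
Hamilton: P6 8, P2 8, P8 1, P7 7, P1 3.
P7 gets 6 under Jefferson and 7 under Hamilton.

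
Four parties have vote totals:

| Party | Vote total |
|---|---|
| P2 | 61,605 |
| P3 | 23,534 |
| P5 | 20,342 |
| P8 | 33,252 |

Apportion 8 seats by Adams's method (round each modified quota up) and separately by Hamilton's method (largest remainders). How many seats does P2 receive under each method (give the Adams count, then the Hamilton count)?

Adams: P2 3, P3 2, P5 1, P8 2.
Hamilton: P2 4, P3 1, P5 1, P8 2.
P2 gets 3 under Adams and 4 under Hamilton.

3 and 4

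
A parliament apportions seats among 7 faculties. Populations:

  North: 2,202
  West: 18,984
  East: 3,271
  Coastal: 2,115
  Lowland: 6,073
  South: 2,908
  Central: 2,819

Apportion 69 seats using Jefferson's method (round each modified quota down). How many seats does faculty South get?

Standard divisor 38372/69 ≈ 556.116; standard quotas: North 3.960, West 34.137, East 5.882, Coastal 3.803, Lowland 10.920, South 5.229, Central 5.069.
Rounding down gives 3, 34, 5, 3, 10, 5, 5 = 65 seats, so the divisor must be adjusted.
With modified divisor 540: modified quotas North 4.078, West 35.156, East 6.057, Coastal 3.917, Lowland 11.246, South 5.385, Central 5.220.
Rounding down: North 4, West 35, East 6, Coastal 3, Lowland 11, South 5, Central 5 (total 69).
South receives 5.

5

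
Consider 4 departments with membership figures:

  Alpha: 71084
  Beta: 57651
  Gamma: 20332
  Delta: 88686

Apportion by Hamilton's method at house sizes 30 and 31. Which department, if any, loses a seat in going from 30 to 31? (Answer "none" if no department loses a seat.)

At 30 seats: Alpha 9, Beta 7, Gamma 3, Delta 11.
At 31 seats: Alpha 9, Beta 7, Gamma 3, Delta 12.
No department's allocation decreased.

none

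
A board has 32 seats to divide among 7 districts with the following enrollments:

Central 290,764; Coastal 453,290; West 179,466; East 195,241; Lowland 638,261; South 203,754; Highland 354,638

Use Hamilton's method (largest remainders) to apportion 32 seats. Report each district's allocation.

Total 2315414; standard divisor 2315414/32 ≈ 72356.688.
Standard quotas: Central 4.0185, Coastal 6.2647, West 2.4803, East 2.6983, Lowland 8.8210, South 2.8160, Highland 4.9012.
Lower quotas: Central 4, Coastal 6, West 2, East 2, Lowland 8, South 2, Highland 4 (sum 28, leaving 4 seats).
Remainders in descending order: Highland 0.9012, Lowland 0.8210, South 0.8160, East 0.6983, West 0.4803, Coastal 0.2647, Central 0.0185.
Largest remainders: Highland, Lowland, South, East receive the extra seats.

Central 4, Coastal 6, West 2, East 3, Lowland 9, South 3, Highland 5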